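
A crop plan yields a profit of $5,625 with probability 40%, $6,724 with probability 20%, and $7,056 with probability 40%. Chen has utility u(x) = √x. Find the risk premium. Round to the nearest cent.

E[u] = 0.4·√5625 + 0.2·√6724 + 0.4·√7056 = 0.4·75 + 0.2·82 + 0.4·84 = 80
CE = (80)² = 6400
Risk premium = EV − CE = 6417.2 − 6400 = 17.2

$17.20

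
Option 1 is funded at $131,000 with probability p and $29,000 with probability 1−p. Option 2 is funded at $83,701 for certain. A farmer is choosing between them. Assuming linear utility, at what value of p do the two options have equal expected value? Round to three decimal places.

p·131000 + (1−p)·29000 = 83701
102000p + 29000 = 83701
p = (83701 − 29000) / 102000

p = 0.536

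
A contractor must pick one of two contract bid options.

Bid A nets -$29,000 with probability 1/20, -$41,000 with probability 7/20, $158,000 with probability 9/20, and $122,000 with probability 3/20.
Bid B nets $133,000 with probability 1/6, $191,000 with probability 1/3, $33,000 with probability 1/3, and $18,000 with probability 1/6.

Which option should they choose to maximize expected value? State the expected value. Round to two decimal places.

Bid B ($99,833.33)

Bid A = 1/20 × (-29000) + 7/20 × (-41000) + 9/20 × 158000 + 3/20 × 122000 = -1450 − 14350 + 71100 + 18300 = 73600
Bid B = 1/6 × 133000 + 1/3 × 191000 + 1/3 × 33000 + 1/6 × 18000 = 22166.6667 + 63666.6667 + 11000 + 3000 = 99833.3333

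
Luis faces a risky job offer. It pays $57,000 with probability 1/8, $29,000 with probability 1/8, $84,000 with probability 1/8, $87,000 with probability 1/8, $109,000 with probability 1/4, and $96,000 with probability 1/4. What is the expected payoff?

$83,375

EV = 1/8 × 57000 + 1/8 × 29000 + 1/8 × 84000 + 1/8 × 87000 + 1/4 × 109000 + 1/4 × 96000 = 7125 + 3625 + 10500 + 10875 + 27250 + 24000 = 83375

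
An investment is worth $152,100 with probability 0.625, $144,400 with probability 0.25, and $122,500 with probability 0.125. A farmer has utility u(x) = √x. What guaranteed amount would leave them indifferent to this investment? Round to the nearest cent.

E[u] = 0.625·√152100 + 0.25·√144400 + 0.125·√122500 = 0.625·390 + 0.25·380 + 0.125·350 = 382.5
CE = (382.5)² = 146306.25

$146,306.25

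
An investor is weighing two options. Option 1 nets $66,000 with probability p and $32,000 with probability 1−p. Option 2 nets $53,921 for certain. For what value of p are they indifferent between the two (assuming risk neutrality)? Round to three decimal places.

p·66000 + (1−p)·32000 = 53921
34000p + 32000 = 53921
p = (53921 − 32000) / 34000

p = 0.645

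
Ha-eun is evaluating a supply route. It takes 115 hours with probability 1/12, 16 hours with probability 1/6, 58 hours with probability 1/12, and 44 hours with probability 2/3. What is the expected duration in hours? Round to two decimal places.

EV = 1/12 × 115 + 1/6 × 16 + 1/12 × 58 + 2/3 × 44 = 9.5833 + 2.6667 + 4.8333 + 29.3333 = 46.4167

46.42 hours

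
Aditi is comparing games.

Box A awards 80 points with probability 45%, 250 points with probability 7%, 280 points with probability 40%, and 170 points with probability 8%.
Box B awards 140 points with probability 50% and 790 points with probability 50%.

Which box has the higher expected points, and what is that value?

Box B (465 points)

Box A = 0.45 × 80 + 0.07 × 250 + 0.4 × 280 + 0.08 × 170 = 36 + 17.5 + 112 + 13.6 = 179.1
Box B = 0.5 × 140 + 0.5 × 790 = 70 + 395 = 465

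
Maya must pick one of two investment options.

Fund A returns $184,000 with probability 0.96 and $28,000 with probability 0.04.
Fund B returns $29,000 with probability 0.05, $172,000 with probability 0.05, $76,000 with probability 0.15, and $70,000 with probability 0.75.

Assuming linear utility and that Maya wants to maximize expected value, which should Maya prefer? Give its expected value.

Fund A ($177,760)

Fund A = 0.96 × 184000 + 0.04 × 28000 = 176640 + 1120 = 177760
Fund B = 0.05 × 29000 + 0.05 × 172000 + 0.15 × 76000 + 0.75 × 70000 = 1450 + 8600 + 11400 + 52500 = 73950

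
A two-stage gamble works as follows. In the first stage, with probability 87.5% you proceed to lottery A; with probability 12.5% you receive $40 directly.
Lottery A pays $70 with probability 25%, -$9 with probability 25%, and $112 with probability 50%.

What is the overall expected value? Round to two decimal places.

$67.34

EV(A) = 0.25 × 70 + 0.25 × (-9) + 0.5 × 112 = 17.5 − 2.25 + 56 = 71.25
Branch B: 40 (certain)
Overall = 0.875 × 71.25 + 0.125 × 40 = 62.34375 + 5 = 67.34375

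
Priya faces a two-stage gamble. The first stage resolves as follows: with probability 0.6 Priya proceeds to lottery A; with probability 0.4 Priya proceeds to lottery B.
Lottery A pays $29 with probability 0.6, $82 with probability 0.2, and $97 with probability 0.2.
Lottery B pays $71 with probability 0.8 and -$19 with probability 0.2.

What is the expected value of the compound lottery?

$53.12

EV(A) = 0.6 × 29 + 0.2 × 82 + 0.2 × 97 = 17.4 + 16.4 + 19.4 = 53.2
EV(B) = 0.8 × 71 + 0.2 × (-19) = 56.8 − 3.8 = 53
Overall = 0.6 × 53.2 + 0.4 × 53 = 31.92 + 21.2 = 53.12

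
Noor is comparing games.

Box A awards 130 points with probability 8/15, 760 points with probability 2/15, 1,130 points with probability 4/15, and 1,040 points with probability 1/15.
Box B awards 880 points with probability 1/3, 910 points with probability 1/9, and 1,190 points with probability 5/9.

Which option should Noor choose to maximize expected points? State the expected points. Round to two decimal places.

Box B (1055.56 points)

Box A = 8/15 × 130 + 2/15 × 760 + 4/15 × 1130 + 1/15 × 1040 = 69.3333 + 101.3333 + 301.3333 + 69.3333 = 541.3333
Box B = 1/3 × 880 + 1/9 × 910 + 5/9 × 1190 = 293.3333 + 101.1111 + 661.1111 = 1055.5556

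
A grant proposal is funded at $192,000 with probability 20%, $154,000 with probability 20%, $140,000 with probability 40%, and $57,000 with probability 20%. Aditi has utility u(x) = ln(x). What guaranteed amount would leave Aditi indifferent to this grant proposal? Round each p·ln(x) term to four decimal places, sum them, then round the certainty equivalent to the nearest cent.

E[u] = 0.2·ln(192000) + 0.2·ln(154000) + 0.4·ln(140000) + 0.2·ln(57000) = 2.4331 + 2.3889 + 4.7398 + 2.1902 = 11.7520
CE = e^11.7520 ≈ 127007.32

$127,007.32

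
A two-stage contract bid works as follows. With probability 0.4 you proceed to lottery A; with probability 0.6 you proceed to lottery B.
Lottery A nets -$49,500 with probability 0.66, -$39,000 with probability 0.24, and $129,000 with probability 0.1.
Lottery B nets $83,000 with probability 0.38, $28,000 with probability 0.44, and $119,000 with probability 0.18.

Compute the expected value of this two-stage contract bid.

EV(A) = 0.66 × (-49500) + 0.24 × (-39000) + 0.1 × 129000 = -32670 − 9360 + 12900 = -29130
EV(B) = 0.38 × 83000 + 0.44 × 28000 + 0.18 × 119000 = 31540 + 12320 + 21420 = 65280
Overall = 0.4 × (-29130) + 0.6 × 65280 = -11652 + 39168 = 27516

$27,516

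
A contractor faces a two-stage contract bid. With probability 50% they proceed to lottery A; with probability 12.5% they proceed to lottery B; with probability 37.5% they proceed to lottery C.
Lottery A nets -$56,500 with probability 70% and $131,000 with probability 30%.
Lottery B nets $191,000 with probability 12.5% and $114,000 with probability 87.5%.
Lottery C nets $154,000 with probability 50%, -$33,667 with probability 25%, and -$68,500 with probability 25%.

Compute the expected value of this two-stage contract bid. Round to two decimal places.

EV(A) = 0.7 × (-56500) + 0.3 × 131000 = -39550 + 39300 = -250
EV(B) = 0.125 × 191000 + 0.875 × 114000 = 23875 + 99750 = 123625
EV(C) = 0.5 × 154000 + 0.25 × (-33667) + 0.25 × (-68500) = 77000 − 8416.75 − 17125 = 51458.25
Overall = 0.5 × (-250) + 0.125 × 123625 + 0.375 × 51458.25 = -125 + 15453.125 + 19296.84375 = 34624.96875

$34,624.97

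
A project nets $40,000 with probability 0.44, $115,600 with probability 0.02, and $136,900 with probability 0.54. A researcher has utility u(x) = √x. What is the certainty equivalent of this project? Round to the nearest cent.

E[u] = 0.44·√40000 + 0.02·√115600 + 0.54·√136900 = 0.44·200 + 0.02·340 + 0.54·370 = 294.6
CE = (294.6)² = 86789.16

$86,789.16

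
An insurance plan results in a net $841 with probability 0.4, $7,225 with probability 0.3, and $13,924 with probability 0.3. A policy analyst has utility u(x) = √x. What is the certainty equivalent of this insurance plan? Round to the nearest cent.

$5,256.25

E[u] = 0.4·√841 + 0.3·√7225 + 0.3·√13924 = 0.4·29 + 0.3·85 + 0.3·118 = 72.5
CE = (72.5)² = 5256.25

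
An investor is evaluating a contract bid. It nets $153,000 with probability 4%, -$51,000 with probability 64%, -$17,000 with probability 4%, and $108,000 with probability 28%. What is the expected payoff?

$3,040

EV = 0.04 × 153000 + 0.64 × (-51000) + 0.04 × (-17000) + 0.28 × 108000 = 6120 − 32640 − 680 + 30240 = 3040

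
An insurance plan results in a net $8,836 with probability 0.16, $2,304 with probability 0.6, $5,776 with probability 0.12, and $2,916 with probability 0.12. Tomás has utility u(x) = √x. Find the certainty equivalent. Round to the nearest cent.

E[u] = 0.16·√8836 + 0.6·√2304 + 0.12·√5776 + 0.12·√2916 = 0.16·94 + 0.6·48 + 0.12·76 + 0.12·54 = 59.44
CE = (59.44)² = 3533.1136

$3,533.11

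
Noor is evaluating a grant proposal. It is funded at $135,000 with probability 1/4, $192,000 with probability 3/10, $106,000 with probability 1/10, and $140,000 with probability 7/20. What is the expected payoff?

EV = 1/4 × 135000 + 3/10 × 192000 + 1/10 × 106000 + 7/20 × 140000 = 33750 + 57600 + 10600 + 49000 = 150950

$150,950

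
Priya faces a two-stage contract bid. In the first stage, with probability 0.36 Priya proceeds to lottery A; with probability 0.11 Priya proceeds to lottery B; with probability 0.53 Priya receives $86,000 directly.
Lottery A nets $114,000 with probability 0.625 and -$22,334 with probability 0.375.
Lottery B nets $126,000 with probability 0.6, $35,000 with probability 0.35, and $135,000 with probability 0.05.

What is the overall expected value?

EV(A) = 0.625 × 114000 + 0.375 × (-22334) = 71250 − 8375.25 = 62874.75
EV(B) = 0.6 × 126000 + 0.35 × 35000 + 0.05 × 135000 = 75600 + 12250 + 6750 = 94600
Branch C: 86000 (certain)
Overall = 0.36 × 62874.75 + 0.11 × 94600 + 0.53 × 86000 = 22634.91 + 10406 + 45580 = 78620.91

$78,620.91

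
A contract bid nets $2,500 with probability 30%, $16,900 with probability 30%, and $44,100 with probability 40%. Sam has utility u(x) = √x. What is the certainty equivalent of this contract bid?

$19,044

E[u] = 0.3·√2500 + 0.3·√16900 + 0.4·√44100 = 0.3·50 + 0.3·130 + 0.4·210 = 138
CE = (138)² = 19044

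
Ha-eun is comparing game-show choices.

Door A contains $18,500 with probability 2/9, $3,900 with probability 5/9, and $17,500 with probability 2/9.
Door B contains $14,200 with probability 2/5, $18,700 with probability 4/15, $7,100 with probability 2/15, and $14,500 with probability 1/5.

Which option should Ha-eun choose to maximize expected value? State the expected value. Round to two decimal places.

Door A = 2/9 × 18500 + 5/9 × 3900 + 2/9 × 17500 = 4111.1111 + 2166.6667 + 3888.8889 = 10166.6667
Door B = 2/5 × 14200 + 4/15 × 18700 + 2/15 × 7100 + 1/5 × 14500 = 5680 + 4986.6667 + 946.6667 + 2900 = 14513.3333

Door B ($14,513.33)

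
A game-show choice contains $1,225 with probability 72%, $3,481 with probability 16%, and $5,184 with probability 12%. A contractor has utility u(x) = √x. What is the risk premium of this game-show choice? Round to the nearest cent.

$187.88

E[u] = 0.72·√1225 + 0.16·√3481 + 0.12·√5184 = 0.72·35 + 0.16·59 + 0.12·72 = 43.28
CE = (43.28)² = 1873.1584
Risk premium = EV − CE = 2061.04 − 1873.1584 = 187.8816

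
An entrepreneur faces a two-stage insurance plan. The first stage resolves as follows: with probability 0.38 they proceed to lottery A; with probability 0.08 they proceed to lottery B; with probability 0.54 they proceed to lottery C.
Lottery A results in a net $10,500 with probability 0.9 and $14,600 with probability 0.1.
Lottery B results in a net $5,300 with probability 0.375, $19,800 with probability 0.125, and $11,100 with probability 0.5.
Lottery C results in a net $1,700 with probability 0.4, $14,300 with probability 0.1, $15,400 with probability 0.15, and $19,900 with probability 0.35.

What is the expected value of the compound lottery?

$11,094.70

EV(A) = 0.9 × 10500 + 0.1 × 14600 = 9450 + 1460 = 10910
EV(B) = 0.375 × 5300 + 0.125 × 19800 + 0.5 × 11100 = 1987.5 + 2475 + 5550 = 10012.5
EV(C) = 0.4 × 1700 + 0.1 × 14300 + 0.15 × 15400 + 0.35 × 19900 = 680 + 1430 + 2310 + 6965 = 11385
Overall = 0.38 × 10910 + 0.08 × 10012.5 + 0.54 × 11385 = 4145.8 + 801 + 6147.9 = 11094.7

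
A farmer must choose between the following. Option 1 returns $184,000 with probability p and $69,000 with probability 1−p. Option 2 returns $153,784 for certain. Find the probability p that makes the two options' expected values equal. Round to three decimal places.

p·184000 + (1−p)·69000 = 153784
115000p + 69000 = 153784
p = (153784 − 69000) / 115000

p = 0.737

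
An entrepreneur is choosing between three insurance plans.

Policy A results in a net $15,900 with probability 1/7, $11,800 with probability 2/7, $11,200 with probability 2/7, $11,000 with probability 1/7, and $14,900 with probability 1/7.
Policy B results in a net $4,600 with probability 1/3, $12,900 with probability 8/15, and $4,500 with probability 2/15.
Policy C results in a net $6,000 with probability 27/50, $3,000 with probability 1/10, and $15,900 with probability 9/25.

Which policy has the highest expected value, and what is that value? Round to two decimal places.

Policy A ($12,542.86)

Policy A = 1/7 × 15900 + 2/7 × 11800 + 2/7 × 11200 + 1/7 × 11000 + 1/7 × 14900 = 2271.4286 + 3371.4286 + 3200 + 1571.4286 + 2128.5714 = 12542.8571
Policy B = 1/3 × 4600 + 8/15 × 12900 + 2/15 × 4500 = 1533.3333 + 6880 + 600 = 9013.3333
Policy C = 27/50 × 6000 + 1/10 × 3000 + 9/25 × 15900 = 3240 + 300 + 5724 = 9264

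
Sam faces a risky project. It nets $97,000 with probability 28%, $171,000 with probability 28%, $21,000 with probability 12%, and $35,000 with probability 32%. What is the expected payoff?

$88,760

EV = 0.28 × 97000 + 0.28 × 171000 + 0.12 × 21000 + 0.32 × 35000 = 27160 + 47880 + 2520 + 11200 = 88760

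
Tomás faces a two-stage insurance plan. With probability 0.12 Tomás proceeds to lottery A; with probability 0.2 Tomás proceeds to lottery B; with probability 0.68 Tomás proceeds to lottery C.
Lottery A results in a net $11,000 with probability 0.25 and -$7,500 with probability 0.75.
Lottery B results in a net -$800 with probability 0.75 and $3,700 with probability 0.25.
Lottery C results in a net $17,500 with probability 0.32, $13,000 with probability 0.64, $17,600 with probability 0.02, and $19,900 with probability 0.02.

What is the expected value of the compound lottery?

$9,695.60

EV(A) = 0.25 × 11000 + 0.75 × (-7500) = 2750 − 5625 = -2875
EV(B) = 0.75 × (-800) + 0.25 × 3700 = -600 + 925 = 325
EV(C) = 0.32 × 17500 + 0.64 × 13000 + 0.02 × 17600 + 0.02 × 19900 = 5600 + 8320 + 352 + 398 = 14670
Overall = 0.12 × (-2875) + 0.2 × 325 + 0.68 × 14670 = -345 + 65 + 9975.6 = 9695.6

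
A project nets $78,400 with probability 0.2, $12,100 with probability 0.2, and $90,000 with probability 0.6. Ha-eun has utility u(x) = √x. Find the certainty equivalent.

E[u] = 0.2·√78400 + 0.2·√12100 + 0.6·√90000 = 0.2·280 + 0.2·110 + 0.6·300 = 258
CE = (258)² = 66564

$66,564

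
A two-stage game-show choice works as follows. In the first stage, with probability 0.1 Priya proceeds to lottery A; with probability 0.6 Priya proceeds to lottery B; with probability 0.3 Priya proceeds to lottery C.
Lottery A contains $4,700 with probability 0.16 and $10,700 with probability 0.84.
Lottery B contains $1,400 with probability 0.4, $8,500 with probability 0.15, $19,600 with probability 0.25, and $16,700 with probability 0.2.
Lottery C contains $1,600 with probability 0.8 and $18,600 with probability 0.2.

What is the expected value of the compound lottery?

$8,519

EV(A) = 0.16 × 4700 + 0.84 × 10700 = 752 + 8988 = 9740
EV(B) = 0.4 × 1400 + 0.15 × 8500 + 0.25 × 19600 + 0.2 × 16700 = 560 + 1275 + 4900 + 3340 = 10075
EV(C) = 0.8 × 1600 + 0.2 × 18600 = 1280 + 3720 = 5000
Overall = 0.1 × 9740 + 0.6 × 10075 + 0.3 × 5000 = 974 + 6045 + 1500 = 8519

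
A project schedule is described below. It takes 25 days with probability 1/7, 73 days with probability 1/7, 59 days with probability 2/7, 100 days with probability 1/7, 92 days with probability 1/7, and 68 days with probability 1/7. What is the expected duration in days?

EV = 1/7 × 25 + 1/7 × 73 + 2/7 × 59 + 1/7 × 100 + 1/7 × 92 + 1/7 × 68 = 3.5714 + 10.4286 + 16.8571 + 14.2857 + 13.1429 + 9.7143 = 68

68 days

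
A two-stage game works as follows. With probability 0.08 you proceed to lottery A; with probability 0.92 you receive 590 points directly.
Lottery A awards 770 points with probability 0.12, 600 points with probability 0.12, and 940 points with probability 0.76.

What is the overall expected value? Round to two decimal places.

613.10 points

EV(A) = 0.12 × 770 + 0.12 × 600 + 0.76 × 940 = 92.4 + 72 + 714.4 = 878.8
Branch B: 590 (certain)
Overall = 0.08 × 878.8 + 0.92 × 590 = 70.304 + 542.8 = 613.104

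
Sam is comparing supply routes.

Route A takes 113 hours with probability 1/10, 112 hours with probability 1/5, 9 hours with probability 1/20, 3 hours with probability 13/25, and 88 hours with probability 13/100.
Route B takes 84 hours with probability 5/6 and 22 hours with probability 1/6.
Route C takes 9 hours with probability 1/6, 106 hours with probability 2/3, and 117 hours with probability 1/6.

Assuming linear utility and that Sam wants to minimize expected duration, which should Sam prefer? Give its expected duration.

Route A (47.15 hours)

Route A = 1/10 × 113 + 1/5 × 112 + 1/20 × 9 + 13/25 × 3 + 13/100 × 88 = 11.3 + 22.4 + 0.45 + 1.56 + 11.44 = 47.15
Route B = 5/6 × 84 + 1/6 × 22 = 70 + 3.6667 = 73.6667
Route C = 1/6 × 9 + 2/3 × 106 + 1/6 × 117 = 1.5 + 70.6667 + 19.5 = 91.6667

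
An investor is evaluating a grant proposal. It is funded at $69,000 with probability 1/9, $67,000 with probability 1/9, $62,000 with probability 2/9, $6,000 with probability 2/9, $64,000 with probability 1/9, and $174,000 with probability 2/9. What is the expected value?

$76,000

EV = 1/9 × 69000 + 1/9 × 67000 + 2/9 × 62000 + 2/9 × 6000 + 1/9 × 64000 + 2/9 × 174000 = 7666.6667 + 7444.4444 + 13777.7778 + 1333.3333 + 7111.1111 + 38666.6667 = 76000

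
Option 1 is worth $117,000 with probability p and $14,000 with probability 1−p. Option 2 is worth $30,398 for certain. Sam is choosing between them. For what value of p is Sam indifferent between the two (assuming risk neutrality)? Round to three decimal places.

p = 0.159

p·117000 + (1−p)·14000 = 30398
103000p + 14000 = 30398
p = (30398 − 14000) / 103000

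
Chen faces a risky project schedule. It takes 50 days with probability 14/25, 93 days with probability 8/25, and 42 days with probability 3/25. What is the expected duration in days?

62.8 days

EV = 14/25 × 50 + 8/25 × 93 + 3/25 × 42 = 28 + 29.76 + 5.04 = 62.8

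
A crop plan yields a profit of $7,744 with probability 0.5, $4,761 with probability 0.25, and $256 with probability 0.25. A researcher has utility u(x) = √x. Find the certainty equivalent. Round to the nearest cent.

$4,257.56

E[u] = 0.5·√7744 + 0.25·√4761 + 0.25·√256 = 0.5·88 + 0.25·69 + 0.25·16 = 65.25
CE = (65.25)² = 4257.5625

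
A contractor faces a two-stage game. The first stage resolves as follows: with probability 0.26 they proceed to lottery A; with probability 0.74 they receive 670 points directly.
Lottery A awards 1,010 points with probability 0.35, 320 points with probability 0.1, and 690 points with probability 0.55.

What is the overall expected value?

694.7 points

EV(A) = 0.35 × 1010 + 0.1 × 320 + 0.55 × 690 = 353.5 + 32 + 379.5 = 765
Branch B: 670 (certain)
Overall = 0.26 × 765 + 0.74 × 670 = 198.9 + 495.8 = 694.7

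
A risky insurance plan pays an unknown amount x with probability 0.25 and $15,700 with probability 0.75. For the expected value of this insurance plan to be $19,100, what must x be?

0.25·x + 0.75·15700 = 19100
0.25·x = 19100 − 11775 = 7325
x = 7325 / 0.25 = 29300

x = $29,300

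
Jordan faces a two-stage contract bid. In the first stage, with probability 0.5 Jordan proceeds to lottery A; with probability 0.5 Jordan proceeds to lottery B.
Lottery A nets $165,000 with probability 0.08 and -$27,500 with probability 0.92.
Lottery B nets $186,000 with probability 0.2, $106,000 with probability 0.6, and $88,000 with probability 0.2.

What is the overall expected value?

$53,150

EV(A) = 0.08 × 165000 + 0.92 × (-27500) = 13200 − 25300 = -12100
EV(B) = 0.2 × 186000 + 0.6 × 106000 + 0.2 × 88000 = 37200 + 63600 + 17600 = 118400
Overall = 0.5 × (-12100) + 0.5 × 118400 = -6050 + 59200 = 53150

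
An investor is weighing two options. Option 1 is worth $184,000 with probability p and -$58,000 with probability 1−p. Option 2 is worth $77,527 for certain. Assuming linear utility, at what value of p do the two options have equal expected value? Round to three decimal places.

p = 0.560

p·184000 + (1−p)·(-58000) = 77527
242000p − 58000 = 77527
p = (77527 + 58000) / 242000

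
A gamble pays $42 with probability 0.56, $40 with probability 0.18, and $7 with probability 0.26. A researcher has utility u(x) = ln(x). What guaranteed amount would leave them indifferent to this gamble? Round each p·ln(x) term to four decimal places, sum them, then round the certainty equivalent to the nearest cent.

E[u] = 0.56·ln(42) + 0.18·ln(40) + 0.26·ln(7) = 2.0931 + 0.6640 + 0.5059 = 3.2630
CE = e^3.2630 ≈ 26.13

$26.13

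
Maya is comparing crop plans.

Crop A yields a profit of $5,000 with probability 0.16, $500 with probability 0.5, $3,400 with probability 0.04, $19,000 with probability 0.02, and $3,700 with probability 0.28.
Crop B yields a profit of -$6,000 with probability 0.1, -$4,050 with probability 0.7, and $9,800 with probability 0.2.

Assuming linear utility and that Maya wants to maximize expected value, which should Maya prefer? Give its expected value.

Crop A = 0.16 × 5000 + 0.5 × 500 + 0.04 × 3400 + 0.02 × 19000 + 0.28 × 3700 = 800 + 250 + 136 + 380 + 1036 = 2602
Crop B = 0.1 × (-6000) + 0.7 × (-4050) + 0.2 × 9800 = -600 − 2835 + 1960 = -1475

Crop A ($2,602)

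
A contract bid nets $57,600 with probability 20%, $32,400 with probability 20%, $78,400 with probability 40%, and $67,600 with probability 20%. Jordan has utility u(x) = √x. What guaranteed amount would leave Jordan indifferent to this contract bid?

$61,504

E[u] = 0.2·√57600 + 0.2·√32400 + 0.4·√78400 + 0.2·√67600 = 0.2·240 + 0.2·180 + 0.4·280 + 0.2·260 = 248
CE = (248)² = 61504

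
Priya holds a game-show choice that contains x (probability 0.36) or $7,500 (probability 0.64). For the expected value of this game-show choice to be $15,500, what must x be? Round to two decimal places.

x = $29,722.22

0.36·x + 0.64·7500 = 15500
0.36·x = 15500 − 4800 = 10700
x = 10700 / 0.36 = 29722.2222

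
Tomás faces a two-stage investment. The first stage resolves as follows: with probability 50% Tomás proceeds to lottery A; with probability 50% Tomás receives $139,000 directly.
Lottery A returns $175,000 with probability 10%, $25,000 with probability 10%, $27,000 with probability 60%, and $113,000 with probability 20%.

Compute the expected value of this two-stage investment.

EV(A) = 0.1 × 175000 + 0.1 × 25000 + 0.6 × 27000 + 0.2 × 113000 = 17500 + 2500 + 16200 + 22600 = 58800
Branch B: 139000 (certain)
Overall = 0.5 × 58800 + 0.5 × 139000 = 29400 + 69500 = 98900

$98,900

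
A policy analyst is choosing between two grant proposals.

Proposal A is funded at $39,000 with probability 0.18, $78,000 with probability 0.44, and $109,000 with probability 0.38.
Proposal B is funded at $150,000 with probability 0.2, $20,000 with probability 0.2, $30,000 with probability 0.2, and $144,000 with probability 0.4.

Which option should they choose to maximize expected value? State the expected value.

Proposal A = 0.18 × 39000 + 0.44 × 78000 + 0.38 × 109000 = 7020 + 34320 + 41420 = 82760
Proposal B = 0.2 × 150000 + 0.2 × 20000 + 0.2 × 30000 + 0.4 × 144000 = 30000 + 4000 + 6000 + 57600 = 97600

Proposal B ($97,600)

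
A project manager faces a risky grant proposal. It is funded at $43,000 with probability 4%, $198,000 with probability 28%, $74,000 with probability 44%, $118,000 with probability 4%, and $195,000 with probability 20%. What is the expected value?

$133,440

EV = 0.04 × 43000 + 0.28 × 198000 + 0.44 × 74000 + 0.04 × 118000 + 0.2 × 195000 = 1720 + 55440 + 32560 + 4720 + 39000 = 133440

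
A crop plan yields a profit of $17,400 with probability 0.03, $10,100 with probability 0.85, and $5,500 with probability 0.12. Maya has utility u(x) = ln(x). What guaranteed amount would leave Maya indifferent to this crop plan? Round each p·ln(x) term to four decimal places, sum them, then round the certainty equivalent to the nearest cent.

$9,543.35

E[u] = 0.03·ln(17400) + 0.85·ln(10100) + 0.12·ln(5500) = 0.2929 + 7.8372 + 1.0335 = 9.1636
CE = e^9.1636 ≈ 9543.35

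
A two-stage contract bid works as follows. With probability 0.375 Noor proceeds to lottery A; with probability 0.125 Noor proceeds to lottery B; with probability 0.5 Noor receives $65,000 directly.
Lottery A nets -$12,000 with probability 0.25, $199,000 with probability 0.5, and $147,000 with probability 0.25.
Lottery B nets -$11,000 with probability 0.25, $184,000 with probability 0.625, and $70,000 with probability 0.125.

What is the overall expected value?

EV(A) = 0.25 × (-12000) + 0.5 × 199000 + 0.25 × 147000 = -3000 + 99500 + 36750 = 133250
EV(B) = 0.25 × (-11000) + 0.625 × 184000 + 0.125 × 70000 = -2750 + 115000 + 8750 = 121000
Branch C: 65000 (certain)
Overall = 0.375 × 133250 + 0.125 × 121000 + 0.5 × 65000 = 49968.75 + 15125 + 32500 = 97593.75

$97,593.75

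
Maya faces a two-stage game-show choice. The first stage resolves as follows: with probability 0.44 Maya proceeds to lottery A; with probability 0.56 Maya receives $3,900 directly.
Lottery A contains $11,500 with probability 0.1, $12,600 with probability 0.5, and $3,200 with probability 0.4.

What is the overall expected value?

EV(A) = 0.1 × 11500 + 0.5 × 12600 + 0.4 × 3200 = 1150 + 6300 + 1280 = 8730
Branch B: 3900 (certain)
Overall = 0.44 × 8730 + 0.56 × 3900 = 3841.2 + 2184 = 6025.2

$6,025.20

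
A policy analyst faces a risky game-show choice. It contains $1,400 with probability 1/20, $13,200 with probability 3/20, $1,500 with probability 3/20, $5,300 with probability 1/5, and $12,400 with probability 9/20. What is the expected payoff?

EV = 1/20 × 1400 + 3/20 × 13200 + 3/20 × 1500 + 1/5 × 5300 + 9/20 × 12400 = 70 + 1980 + 225 + 1060 + 5580 = 8915

$8,915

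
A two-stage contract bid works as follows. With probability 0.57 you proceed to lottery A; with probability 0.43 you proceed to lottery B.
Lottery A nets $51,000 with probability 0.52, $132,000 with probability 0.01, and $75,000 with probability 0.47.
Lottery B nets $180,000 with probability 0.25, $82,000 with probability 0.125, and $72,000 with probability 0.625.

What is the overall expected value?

$79,068.80

EV(A) = 0.52 × 51000 + 0.01 × 132000 + 0.47 × 75000 = 26520 + 1320 + 35250 = 63090
EV(B) = 0.25 × 180000 + 0.125 × 82000 + 0.625 × 72000 = 45000 + 10250 + 45000 = 100250
Overall = 0.57 × 63090 + 0.43 × 100250 = 35961.3 + 43107.5 = 79068.8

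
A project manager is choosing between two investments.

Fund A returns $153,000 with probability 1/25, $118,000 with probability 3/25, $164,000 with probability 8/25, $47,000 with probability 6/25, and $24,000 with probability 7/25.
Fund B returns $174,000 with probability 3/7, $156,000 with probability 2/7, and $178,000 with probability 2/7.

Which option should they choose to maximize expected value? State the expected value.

Fund B ($170,000)

Fund A = 1/25 × 153000 + 3/25 × 118000 + 8/25 × 164000 + 6/25 × 47000 + 7/25 × 24000 = 6120 + 14160 + 52480 + 11280 + 6720 = 90760
Fund B = 3/7 × 174000 + 2/7 × 156000 + 2/7 × 178000 = 74571.4286 + 44571.4286 + 50857.1429 = 170000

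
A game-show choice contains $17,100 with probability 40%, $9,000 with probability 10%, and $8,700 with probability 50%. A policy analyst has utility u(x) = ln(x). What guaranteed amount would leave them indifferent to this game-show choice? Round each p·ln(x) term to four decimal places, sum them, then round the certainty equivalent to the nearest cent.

$11,438.04

E[u] = 0.4·ln(17100) + 0.1·ln(9000) + 0.5·ln(8700) = 3.8987 + 0.9105 + 4.5355 = 9.3447
CE = e^9.3447 ≈ 11438.04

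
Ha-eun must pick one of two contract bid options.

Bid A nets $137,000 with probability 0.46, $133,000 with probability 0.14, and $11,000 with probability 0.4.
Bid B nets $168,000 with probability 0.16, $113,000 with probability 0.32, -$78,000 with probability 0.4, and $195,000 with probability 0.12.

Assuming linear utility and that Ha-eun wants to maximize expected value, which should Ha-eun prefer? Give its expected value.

Bid A ($86,040)

Bid A = 0.46 × 137000 + 0.14 × 133000 + 0.4 × 11000 = 63020 + 18620 + 4400 = 86040
Bid B = 0.16 × 168000 + 0.32 × 113000 + 0.4 × (-78000) + 0.12 × 195000 = 26880 + 36160 − 31200 + 23400 = 55240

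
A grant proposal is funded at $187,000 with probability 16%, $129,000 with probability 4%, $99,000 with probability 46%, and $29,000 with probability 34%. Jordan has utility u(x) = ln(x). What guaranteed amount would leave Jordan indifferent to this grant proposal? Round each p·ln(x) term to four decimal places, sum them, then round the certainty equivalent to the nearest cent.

E[u] = 0.16·ln(187000) + 0.04·ln(129000) + 0.46·ln(99000) + 0.34·ln(29000) = 1.9422 + 0.4707 + 5.2913 + 3.4935 = 11.1977
CE = e^11.1977 ≈ 72962.44

$72,962.44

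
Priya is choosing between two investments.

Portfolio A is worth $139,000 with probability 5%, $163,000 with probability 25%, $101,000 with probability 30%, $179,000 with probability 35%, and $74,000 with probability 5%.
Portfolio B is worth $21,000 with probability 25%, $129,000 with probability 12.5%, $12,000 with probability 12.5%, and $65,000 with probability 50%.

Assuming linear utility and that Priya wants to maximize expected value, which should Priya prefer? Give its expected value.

Portfolio A ($144,350)

Portfolio A = 0.05 × 139000 + 0.25 × 163000 + 0.3 × 101000 + 0.35 × 179000 + 0.05 × 74000 = 6950 + 40750 + 30300 + 62650 + 3700 = 144350
Portfolio B = 0.25 × 21000 + 0.125 × 129000 + 0.125 × 12000 + 0.5 × 65000 = 5250 + 16125 + 1500 + 32500 = 55375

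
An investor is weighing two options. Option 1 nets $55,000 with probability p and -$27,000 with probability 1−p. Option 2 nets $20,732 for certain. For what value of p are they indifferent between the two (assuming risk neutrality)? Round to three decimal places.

p = 0.582

p·55000 + (1−p)·(-27000) = 20732
82000p − 27000 = 20732
p = (20732 + 27000) / 82000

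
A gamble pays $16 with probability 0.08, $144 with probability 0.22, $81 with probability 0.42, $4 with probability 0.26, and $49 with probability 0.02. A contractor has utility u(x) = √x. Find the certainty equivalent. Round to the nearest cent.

$54.76

E[u] = 0.08·√16 + 0.22·√144 + 0.42·√81 + 0.26·√4 + 0.02·√49 = 0.08·4 + 0.22·12 + 0.42·9 + 0.26·2 + 0.02·7 = 7.4
CE = (7.4)² = 54.76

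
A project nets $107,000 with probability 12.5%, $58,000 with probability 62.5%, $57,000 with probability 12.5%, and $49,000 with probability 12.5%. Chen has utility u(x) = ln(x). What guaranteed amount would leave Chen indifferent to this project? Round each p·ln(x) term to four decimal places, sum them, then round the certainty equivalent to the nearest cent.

E[u] = 0.125·ln(107000) + 0.625·ln(58000) + 0.125·ln(57000) + 0.125·ln(49000) = 1.4476 + 6.8551 + 1.3689 + 1.3499 = 11.0215
CE = e^11.0215 ≈ 61175.37

$61,175.37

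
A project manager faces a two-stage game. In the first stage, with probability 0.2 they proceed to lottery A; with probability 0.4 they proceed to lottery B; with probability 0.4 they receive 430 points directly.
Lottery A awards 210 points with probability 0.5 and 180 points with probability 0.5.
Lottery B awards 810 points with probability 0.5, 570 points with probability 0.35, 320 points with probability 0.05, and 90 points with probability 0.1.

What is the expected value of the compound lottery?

462.8 points

EV(A) = 0.5 × 210 + 0.5 × 180 = 105 + 90 = 195
EV(B) = 0.5 × 810 + 0.35 × 570 + 0.05 × 320 + 0.1 × 90 = 405 + 199.5 + 16 + 9 = 629.5
Branch C: 430 (certain)
Overall = 0.2 × 195 + 0.4 × 629.5 + 0.4 × 430 = 39 + 251.8 + 172 = 462.8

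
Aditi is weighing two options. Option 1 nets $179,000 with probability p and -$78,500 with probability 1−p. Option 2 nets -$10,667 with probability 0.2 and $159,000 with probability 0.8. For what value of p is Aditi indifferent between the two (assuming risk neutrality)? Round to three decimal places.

EV(Option 2) = 0.2 × (-10667) + 0.8 × 159000 = -2133.4 + 127200 = 125066.6
p·179000 + (1−p)·(-78500) = 125066.6
257500p − 78500 = 125066.6
p = (125066.6 + 78500) / 257500

p = 0.791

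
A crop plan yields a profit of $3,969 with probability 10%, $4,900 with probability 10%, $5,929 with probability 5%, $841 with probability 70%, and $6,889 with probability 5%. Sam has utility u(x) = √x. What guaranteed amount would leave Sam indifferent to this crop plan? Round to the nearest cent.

$1,730.56

E[u] = 0.1·√3969 + 0.1·√4900 + 0.05·√5929 + 0.7·√841 + 0.05·√6889 = 0.1·63 + 0.1·70 + 0.05·77 + 0.7·29 + 0.05·83 = 41.6
CE = (41.6)² = 1730.56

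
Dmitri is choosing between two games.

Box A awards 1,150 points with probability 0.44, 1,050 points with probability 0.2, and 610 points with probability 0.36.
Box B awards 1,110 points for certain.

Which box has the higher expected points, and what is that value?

Box B (1,110 points)

Box A = 0.44 × 1150 + 0.2 × 1050 + 0.36 × 610 = 506 + 210 + 219.6 = 935.6
Box B: 1110 (certain)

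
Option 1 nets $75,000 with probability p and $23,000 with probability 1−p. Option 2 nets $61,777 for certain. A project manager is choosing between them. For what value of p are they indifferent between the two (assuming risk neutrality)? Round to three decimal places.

p·75000 + (1−p)·23000 = 61777
52000p + 23000 = 61777
p = (61777 − 23000) / 52000

p = 0.746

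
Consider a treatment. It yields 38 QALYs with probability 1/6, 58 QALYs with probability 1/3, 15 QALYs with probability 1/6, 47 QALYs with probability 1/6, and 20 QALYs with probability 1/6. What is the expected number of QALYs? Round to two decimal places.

EV = 1/6 × 38 + 1/3 × 58 + 1/6 × 15 + 1/6 × 47 + 1/6 × 20 = 6.3333 + 19.3333 + 2.5 + 7.8333 + 3.3333 = 39.3333

39.33 QALYs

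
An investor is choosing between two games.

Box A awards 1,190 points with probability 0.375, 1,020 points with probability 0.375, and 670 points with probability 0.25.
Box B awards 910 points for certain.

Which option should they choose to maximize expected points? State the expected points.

Box A = 0.375 × 1190 + 0.375 × 1020 + 0.25 × 670 = 446.25 + 382.5 + 167.5 = 996.25
Box B: 910 (certain)

Box A (996.25 points)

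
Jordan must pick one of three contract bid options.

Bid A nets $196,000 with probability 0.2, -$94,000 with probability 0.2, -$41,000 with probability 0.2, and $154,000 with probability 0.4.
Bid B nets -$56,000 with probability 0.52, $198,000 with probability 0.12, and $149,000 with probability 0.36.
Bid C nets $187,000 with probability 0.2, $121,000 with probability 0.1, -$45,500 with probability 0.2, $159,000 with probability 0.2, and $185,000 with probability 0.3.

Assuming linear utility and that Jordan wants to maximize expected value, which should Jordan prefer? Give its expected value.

Bid A = 0.2 × 196000 + 0.2 × (-94000) + 0.2 × (-41000) + 0.4 × 154000 = 39200 − 18800 − 8200 + 61600 = 73800
Bid B = 0.52 × (-56000) + 0.12 × 198000 + 0.36 × 149000 = -29120 + 23760 + 53640 = 48280
Bid C = 0.2 × 187000 + 0.1 × 121000 + 0.2 × (-45500) + 0.2 × 159000 + 0.3 × 185000 = 37400 + 12100 − 9100 + 31800 + 55500 = 127700

Bid C ($127,700)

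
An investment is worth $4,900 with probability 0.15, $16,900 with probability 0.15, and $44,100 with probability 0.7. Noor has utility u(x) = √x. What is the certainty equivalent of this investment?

E[u] = 0.15·√4900 + 0.15·√16900 + 0.7·√44100 = 0.15·70 + 0.15·130 + 0.7·210 = 177
CE = (177)² = 31329

$31,329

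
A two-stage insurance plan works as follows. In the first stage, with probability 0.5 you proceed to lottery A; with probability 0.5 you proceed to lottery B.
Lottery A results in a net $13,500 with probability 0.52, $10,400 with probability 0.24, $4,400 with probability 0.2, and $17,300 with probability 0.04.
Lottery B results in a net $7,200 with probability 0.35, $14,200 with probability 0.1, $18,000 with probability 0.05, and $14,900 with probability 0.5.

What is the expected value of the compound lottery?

EV(A) = 0.52 × 13500 + 0.24 × 10400 + 0.2 × 4400 + 0.04 × 17300 = 7020 + 2496 + 880 + 692 = 11088
EV(B) = 0.35 × 7200 + 0.1 × 14200 + 0.05 × 18000 + 0.5 × 14900 = 2520 + 1420 + 900 + 7450 = 12290
Overall = 0.5 × 11088 + 0.5 × 12290 = 5544 + 6145 = 11689

$11,689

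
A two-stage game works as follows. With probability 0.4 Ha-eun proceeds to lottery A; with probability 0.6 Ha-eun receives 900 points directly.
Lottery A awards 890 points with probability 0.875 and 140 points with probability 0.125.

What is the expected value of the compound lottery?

858.5 points

EV(A) = 0.875 × 890 + 0.125 × 140 = 778.75 + 17.5 = 796.25
Branch B: 900 (certain)
Overall = 0.4 × 796.25 + 0.6 × 900 = 318.5 + 540 = 858.5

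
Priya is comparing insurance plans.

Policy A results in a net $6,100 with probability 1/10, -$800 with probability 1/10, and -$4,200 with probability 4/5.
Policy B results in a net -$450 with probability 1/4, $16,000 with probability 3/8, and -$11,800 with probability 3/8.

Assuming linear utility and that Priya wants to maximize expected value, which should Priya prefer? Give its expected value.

Policy B ($1,462.50)

Policy A = 1/10 × 6100 + 1/10 × (-800) + 4/5 × (-4200) = 610 − 80 − 3360 = -2830
Policy B = 1/4 × (-450) + 3/8 × 16000 + 3/8 × (-11800) = -112.5 + 6000 − 4425 = 1462.5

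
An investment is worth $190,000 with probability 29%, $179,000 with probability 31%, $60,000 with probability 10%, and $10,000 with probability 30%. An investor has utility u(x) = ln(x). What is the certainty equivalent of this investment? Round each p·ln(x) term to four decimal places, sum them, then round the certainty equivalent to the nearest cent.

E[u] = 0.29·ln(190000) + 0.31·ln(179000) + 0.1·ln(60000) + 0.3·ln(10000) = 3.5249 + 3.7495 + 1.1002 + 2.7631 = 11.1377
CE = e^11.1377 ≈ 68713.43

$68,713.43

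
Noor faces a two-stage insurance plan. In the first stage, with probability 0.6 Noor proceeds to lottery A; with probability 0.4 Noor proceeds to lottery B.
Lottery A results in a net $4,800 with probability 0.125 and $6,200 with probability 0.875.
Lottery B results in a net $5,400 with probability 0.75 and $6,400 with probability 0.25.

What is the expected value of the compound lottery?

$5,875

EV(A) = 0.125 × 4800 + 0.875 × 6200 = 600 + 5425 = 6025
EV(B) = 0.75 × 5400 + 0.25 × 6400 = 4050 + 1600 = 5650
Overall = 0.6 × 6025 + 0.4 × 5650 = 3615 + 2260 = 5875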